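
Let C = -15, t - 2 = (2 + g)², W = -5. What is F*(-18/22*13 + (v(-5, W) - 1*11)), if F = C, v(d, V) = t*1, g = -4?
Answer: 2580/11 ≈ 234.55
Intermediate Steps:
t = 6 (t = 2 + (2 - 4)² = 2 + (-2)² = 2 + 4 = 6)
v(d, V) = 6 (v(d, V) = 6*1 = 6)
F = -15
F*(-18/22*13 + (v(-5, W) - 1*11)) = -15*(-18/22*13 + (6 - 1*11)) = -15*(-18*1/22*13 + (6 - 11)) = -15*(-9/11*13 - 5) = -15*(-117/11 - 5) = -15*(-172/11) = 2580/11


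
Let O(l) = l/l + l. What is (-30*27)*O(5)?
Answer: -4860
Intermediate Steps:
O(l) = 1 + l
(-30*27)*O(5) = (-30*27)*(1 + 5) = -810*6 = -4860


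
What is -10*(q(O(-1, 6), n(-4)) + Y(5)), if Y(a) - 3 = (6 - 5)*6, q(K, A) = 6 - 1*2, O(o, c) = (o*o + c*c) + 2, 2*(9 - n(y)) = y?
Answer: -130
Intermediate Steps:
n(y) = 9 - y/2
O(o, c) = 2 + c² + o² (O(o, c) = (o² + c²) + 2 = (c² + o²) + 2 = 2 + c² + o²)
q(K, A) = 4 (q(K, A) = 6 - 2 = 4)
Y(a) = 9 (Y(a) = 3 + (6 - 5)*6 = 3 + 1*6 = 3 + 6 = 9)
-10*(q(O(-1, 6), n(-4)) + Y(5)) = -10*(4 + 9) = -10*13 = -130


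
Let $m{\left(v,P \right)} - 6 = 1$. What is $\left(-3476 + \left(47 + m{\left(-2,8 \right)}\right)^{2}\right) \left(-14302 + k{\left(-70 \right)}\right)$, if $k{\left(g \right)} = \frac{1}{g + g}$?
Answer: $8009124$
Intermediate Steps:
$m{\left(v,P \right)} = 7$ ($m{\left(v,P \right)} = 6 + 1 = 7$)
$k{\left(g \right)} = \frac{1}{2 g}$
$\left(-3476 + \left(47 + m{\left(-2,8 \right)}\right)^{2}\right) \left(-14302 + k{\left(-70 \right)}\right) = \left(-3476 + \left(47 + 7\right)^{2}\right) \left(-14302 + \frac{1}{2 \left(-70\right)}\right) = \left(-3476 + 54^{2}\right) \left(-14302 + \frac{1}{2} \left(- \frac{1}{70}\right)\right) = \left(-3476 + 2916\right) \left(-14302 - \frac{1}{140}\right) = \left(-560\right) \left(- \frac{2002281}{140}\right) = 8009124$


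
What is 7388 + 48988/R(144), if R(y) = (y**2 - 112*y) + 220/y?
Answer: 1227750452/165943 ≈ 7398.6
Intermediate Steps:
R(y) = y**2 - 112*y + 220/y
7388 + 48988/R(144) = 7388 + 48988/(((220 + 144**2*(-112 + 144))/144)) = 7388 + 48988/(((220 + 20736*32)/144)) = 7388 + 48988/(((220 + 663552)/144)) = 7388 + 48988/(((1/144)*663772)) = 7388 + 48988/(165943/36) = 7388 + 48988*(36/165943) = 7388 + 1763568/165943 = 1227750452/165943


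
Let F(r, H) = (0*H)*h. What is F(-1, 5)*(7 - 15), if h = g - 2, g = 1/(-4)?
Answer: 0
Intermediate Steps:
g = -¼ (g = 1*(-¼) = -¼ ≈ -0.25000)
h = -9/4 (h = -¼ - 2 = -9/4 ≈ -2.2500)
F(r, H) = 0 (F(r, H) = (0*H)*(-9/4) = 0*(-9/4) = 0)
F(-1, 5)*(7 - 15) = 0*(7 - 15) = 0*(-8) = 0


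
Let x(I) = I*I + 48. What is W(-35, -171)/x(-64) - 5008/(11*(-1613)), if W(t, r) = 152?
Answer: 2931261/9190874 ≈ 0.31893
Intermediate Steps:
x(I) = 48 + I² (x(I) = I² + 48 = 48 + I²)
W(-35, -171)/x(-64) - 5008/(11*(-1613)) = 152/(48 + (-64)²) - 5008/(11*(-1613)) = 152/(48 + 4096) - 5008/(-17743) = 152/4144 - 5008*(-1/17743) = 152*(1/4144) + 5008/17743 = 19/518 + 5008/17743 = 2931261/9190874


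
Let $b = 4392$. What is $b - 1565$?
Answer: $2827$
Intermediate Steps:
$b - 1565 = 4392 - 1565 = 2827$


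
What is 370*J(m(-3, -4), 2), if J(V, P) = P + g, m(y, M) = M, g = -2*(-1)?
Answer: 1480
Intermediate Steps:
g = 2
J(V, P) = 2 + P (J(V, P) = P + 2 = 2 + P)
370*J(m(-3, -4), 2) = 370*(2 + 2) = 370*4 = 1480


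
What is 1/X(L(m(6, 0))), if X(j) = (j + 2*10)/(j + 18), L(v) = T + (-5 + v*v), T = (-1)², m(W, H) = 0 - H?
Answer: 7/8 ≈ 0.87500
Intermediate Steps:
m(W, H) = -H
T = 1
L(v) = -4 + v² (L(v) = 1 + (-5 + v*v) = 1 + (-5 + v²) = -4 + v²)
X(j) = (20 + j)/(18 + j) (X(j) = (j + 20)/(18 + j) = (20 + j)/(18 + j))
1/X(L(m(6, 0))) = 1/((20 + (-4 + (-1*0)²))/(18 + (-4 + (-1*0)²))) = 1/((20 + (-4 + 0²))/(18 + (-4 + 0²))) = 1/((20 + (-4 + 0))/(18 + (-4 + 0))) = 1/((20 - 4)/(18 - 4)) = 1/(16/14) = 1/((1/14)*16) = 1/(8/7) = 7/8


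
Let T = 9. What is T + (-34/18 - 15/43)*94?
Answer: -77921/387 ≈ -201.35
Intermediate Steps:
T + (-34/18 - 15/43)*94 = 9 + (-34/18 - 15/43)*94 = 9 + (-34*1/18 - 15*1/43)*94 = 9 + (-17/9 - 15/43)*94 = 9 - 866/387*94 = 9 - 81404/387 = -77921/387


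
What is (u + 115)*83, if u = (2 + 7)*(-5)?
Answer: 5810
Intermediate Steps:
u = -45 (u = 9*(-5) = -45)
(u + 115)*83 = (-45 + 115)*83 = 70*83 = 5810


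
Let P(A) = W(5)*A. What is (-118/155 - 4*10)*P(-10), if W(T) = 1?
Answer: 12636/31 ≈ 407.61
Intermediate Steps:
P(A) = A (P(A) = 1*A = A)
(-118/155 - 4*10)*P(-10) = (-118/155 - 4*10)*(-10) = (-118*1/155 - 40)*(-10) = (-118/155 - 40)*(-10) = -6318/155*(-10) = 12636/31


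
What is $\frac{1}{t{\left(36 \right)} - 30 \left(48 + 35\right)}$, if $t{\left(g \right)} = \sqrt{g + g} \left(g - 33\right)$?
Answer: $- \frac{415}{1033242} - \frac{\sqrt{2}}{344414} \approx -0.00040575$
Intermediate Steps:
$t{\left(g \right)} = \sqrt{2} \sqrt{g} \left(-33 + g\right)$ ($t{\left(g \right)} = \sqrt{2 g} \left(-33 + g\right) = \sqrt{2} \sqrt{g} \left(-33 + g\right)$)
$\frac{1}{t{\left(36 \right)} - 30 \left(48 + 35\right)} = \frac{1}{\sqrt{2} \sqrt{36} \left(-33 + 36\right) - 30 \left(48 + 35\right)} = \frac{1}{\sqrt{2} \cdot 6 \cdot 3 - 2490} = \frac{1}{18 \sqrt{2} - 2490} = \frac{1}{-2490 + 18 \sqrt{2}}$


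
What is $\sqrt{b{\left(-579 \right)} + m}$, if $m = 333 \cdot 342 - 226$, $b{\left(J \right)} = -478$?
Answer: $\sqrt{113182} \approx 336.43$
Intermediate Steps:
$m = 113660$ ($m = 113886 - 226 = 113660$)
$\sqrt{b{\left(-579 \right)} + m} = \sqrt{-478 + 113660} = \sqrt{113182}$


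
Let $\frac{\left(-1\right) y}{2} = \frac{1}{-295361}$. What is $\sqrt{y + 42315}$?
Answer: $\frac{\sqrt{30508107950197}}{26851} \approx 205.71$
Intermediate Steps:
$y = \frac{2}{295361}$ ($y = - \frac{2}{-295361} = \left(-2\right) \left(- \frac{1}{295361}\right) = \frac{2}{295361} \approx 6.7714 \cdot 10^{-6}$)
$\sqrt{y + 42315} = \sqrt{\frac{2}{295361} + 42315} = \sqrt{\frac{12498200717}{295361}} = \frac{\sqrt{30508107950197}}{26851}$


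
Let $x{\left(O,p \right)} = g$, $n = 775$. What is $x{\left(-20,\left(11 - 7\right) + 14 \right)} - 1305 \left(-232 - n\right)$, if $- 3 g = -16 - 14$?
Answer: $1314145$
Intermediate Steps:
$g = 10$ ($g = - \frac{-16 - 14}{3} = \left(- \frac{1}{3}\right) \left(-30\right) = 10$)
$x{\left(O,p \right)} = 10$
$x{\left(-20,\left(11 - 7\right) + 14 \right)} - 1305 \left(-232 - n\right) = 10 - 1305 \left(-232 - 775\right) = 10 - -1314135 = 10 + 1314135 = 1314145$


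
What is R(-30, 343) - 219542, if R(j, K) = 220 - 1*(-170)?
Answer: -219152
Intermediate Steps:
R(j, K) = 390 (R(j, K) = 220 + 170 = 390)
R(-30, 343) - 219542 = 390 - 219542 = -219152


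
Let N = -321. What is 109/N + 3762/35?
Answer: 1203787/11235 ≈ 107.15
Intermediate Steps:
109/N + 3762/35 = 109/(-321) + 3762/35 = 109*(-1/321) + 3762*(1/35) = -109/321 + 3762/35 = 1203787/11235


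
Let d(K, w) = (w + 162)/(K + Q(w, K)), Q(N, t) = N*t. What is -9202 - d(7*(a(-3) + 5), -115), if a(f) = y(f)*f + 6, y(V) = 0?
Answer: -80775109/8778 ≈ -9202.0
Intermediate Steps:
a(f) = 6 (a(f) = 0*f + 6 = 0 + 6 = 6)
d(K, w) = (162 + w)/(K + K*w) (d(K, w) = (w + 162)/(K + w*K) = (162 + w)/(K + K*w))
-9202 - d(7*(a(-3) + 5), -115) = -9202 - (162 - 115)/((7*(6 + 5))*(1 - 115)) = -9202 - 47/((7*11)*(-114)) = -9202 - (-1)*47/(77*114) = -9202 - 1*(-47/8778) = -9202 + 47/8778 = -80775109/8778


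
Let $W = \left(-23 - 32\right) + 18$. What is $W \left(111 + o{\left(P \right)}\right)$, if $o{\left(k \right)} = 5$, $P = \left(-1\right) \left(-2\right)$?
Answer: $-4292$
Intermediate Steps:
$P = 2$
$W = -37$ ($W = -55 + 18 = -37$)
$W \left(111 + o{\left(P \right)}\right) = - 37 \left(111 + 5\right) = \left(-37\right) 116 = -4292$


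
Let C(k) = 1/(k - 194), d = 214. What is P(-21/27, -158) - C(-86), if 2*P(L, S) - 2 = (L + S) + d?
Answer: 72109/2520 ≈ 28.615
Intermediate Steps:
P(L, S) = 108 + L/2 + S/2 (P(L, S) = 1 + ((L + S) + 214)/2 = 1 + (214 + L + S)/2 = 1 + (107 + L/2 + S/2) = 108 + L/2 + S/2)
C(k) = 1/(-194 + k)
P(-21/27, -158) - C(-86) = (108 + (-21/27)/2 + (1/2)*(-158)) - 1/(-194 - 86) = (108 + (-21*1/27)/2 - 79) - 1/(-280) = (108 + (1/2)*(-7/9) - 79) - 1*(-1/280) = (108 - 7/18 - 79) + 1/280 = 515/18 + 1/280 = 72109/2520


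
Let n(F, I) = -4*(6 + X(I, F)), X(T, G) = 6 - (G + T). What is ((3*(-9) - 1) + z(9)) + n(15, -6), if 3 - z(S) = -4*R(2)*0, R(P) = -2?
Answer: -37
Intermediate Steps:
X(T, G) = 6 - G - T (X(T, G) = 6 + (-G - T) = 6 - G - T)
z(S) = 3 (z(S) = 3 - (-4*(-2))*0 = 3 - 8*0 = 3 - 1*0 = 3 + 0 = 3)
n(F, I) = -48 + 4*F + 4*I (n(F, I) = -4*(6 + (6 - F - I)) = -4*(12 - F - I) = -48 + 4*F + 4*I)
((3*(-9) - 1) + z(9)) + n(15, -6) = ((3*(-9) - 1) + 3) + (-48 + 4*15 + 4*(-6)) = ((-27 - 1) + 3) + (-48 + 60 - 24) = (-28 + 3) - 12 = -25 - 12 = -37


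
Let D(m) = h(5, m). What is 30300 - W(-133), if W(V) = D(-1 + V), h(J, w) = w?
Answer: 30434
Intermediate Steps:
D(m) = m
W(V) = -1 + V
30300 - W(-133) = 30300 - (-1 - 133) = 30300 - 1*(-134) = 30300 + 134 = 30434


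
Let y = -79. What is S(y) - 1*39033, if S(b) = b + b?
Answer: -39191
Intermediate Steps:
S(b) = 2*b
S(y) - 1*39033 = 2*(-79) - 1*39033 = -158 - 39033 = -39191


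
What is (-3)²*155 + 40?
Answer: 1435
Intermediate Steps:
(-3)²*155 + 40 = 9*155 + 40 = 1395 + 40 = 1435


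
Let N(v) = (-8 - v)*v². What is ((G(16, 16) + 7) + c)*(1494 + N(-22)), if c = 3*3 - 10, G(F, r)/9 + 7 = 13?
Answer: 496200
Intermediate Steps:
G(F, r) = 54 (G(F, r) = -63 + 9*13 = -63 + 117 = 54)
c = -1 (c = 9 - 10 = -1)
N(v) = v²*(-8 - v)
((G(16, 16) + 7) + c)*(1494 + N(-22)) = ((54 + 7) - 1)*(1494 + (-22)²*(-8 - 1*(-22))) = (61 - 1)*(1494 + 484*(-8 + 22)) = 60*(1494 + 484*14) = 60*(1494 + 6776) = 60*8270 = 496200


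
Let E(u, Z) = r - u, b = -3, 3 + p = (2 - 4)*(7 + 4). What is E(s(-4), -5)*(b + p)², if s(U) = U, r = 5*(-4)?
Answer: -12544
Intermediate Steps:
r = -20
p = -25 (p = -3 + (2 - 4)*(7 + 4) = -3 - 2*11 = -3 - 22 = -25)
E(u, Z) = -20 - u
E(s(-4), -5)*(b + p)² = (-20 - 1*(-4))*(-3 - 25)² = (-20 + 4)*(-28)² = -16*784 = -12544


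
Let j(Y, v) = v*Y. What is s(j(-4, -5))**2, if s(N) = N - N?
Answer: 0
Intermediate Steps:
j(Y, v) = Y*v
s(N) = 0
s(j(-4, -5))**2 = 0**2 = 0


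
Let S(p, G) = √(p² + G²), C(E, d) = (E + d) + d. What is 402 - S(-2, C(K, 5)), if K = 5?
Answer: 402 - √229 ≈ 386.87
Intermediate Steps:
C(E, d) = E + 2*d
S(p, G) = √(G² + p²)
402 - S(-2, C(K, 5)) = 402 - √((5 + 2*5)² + (-2)²) = 402 - √((5 + 10)² + 4) = 402 - √(15² + 4) = 402 - √(225 + 4) = 402 - √229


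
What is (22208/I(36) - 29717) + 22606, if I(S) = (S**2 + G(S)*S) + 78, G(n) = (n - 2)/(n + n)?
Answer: -9869193/1391 ≈ -7095.0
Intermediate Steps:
G(n) = (-2 + n)/(2*n) (G(n) = (-2 + n)/((2*n)) = (-2 + n)*(1/(2*n)) = (-2 + n)/(2*n))
I(S) = 77 + S**2 + S/2 (I(S) = (S**2 + ((-2 + S)/(2*S))*S) + 78 = (S**2 + (-1 + S/2)) + 78 = (-1 + S**2 + S/2) + 78 = 77 + S**2 + S/2)
(22208/I(36) - 29717) + 22606 = (22208/(77 + 36**2 + (1/2)*36) - 29717) + 22606 = (22208/(77 + 1296 + 18) - 29717) + 22606 = (22208/1391 - 29717) + 22606 = -41314139/1391 + 22606 = -9869193/1391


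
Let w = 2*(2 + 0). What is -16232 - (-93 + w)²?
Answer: -24153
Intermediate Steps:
w = 4 (w = 2*2 = 4)
-16232 - (-93 + w)² = -16232 - (-93 + 4)² = -16232 - 1*(-89)² = -16232 - 1*7921 = -16232 - 7921 = -24153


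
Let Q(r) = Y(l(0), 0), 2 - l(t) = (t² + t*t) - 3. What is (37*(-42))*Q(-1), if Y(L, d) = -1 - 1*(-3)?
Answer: -3108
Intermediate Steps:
l(t) = 5 - 2*t² (l(t) = 2 - ((t² + t*t) - 3) = 2 - ((t² + t²) - 3) = 2 - (2*t² - 3) = 2 - (-3 + 2*t²) = 2 + (3 - 2*t²) = 5 - 2*t²)
Y(L, d) = 2 (Y(L, d) = -1 + 3 = 2)
Q(r) = 2
(37*(-42))*Q(-1) = (37*(-42))*2 = -1554*2 = -3108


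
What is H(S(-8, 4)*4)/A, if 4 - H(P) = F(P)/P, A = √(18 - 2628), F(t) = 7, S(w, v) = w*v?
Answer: -173*I*√290/37120 ≈ -0.079366*I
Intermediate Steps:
S(w, v) = v*w
A = 3*I*√290 (A = √(-2610) = 3*I*√290 ≈ 51.088*I)
H(P) = 4 - 7/P
H(S(-8, 4)*4)/A = (4 - 7/((4*(-8))*4))/((3*I*√290)) = (4 - 7/((-32*4)))*(-I*√290/870) = (4 - 7/(-128))*(-I*√290/870) = (4 - 7*(-1/128))*(-I*√290/870) = (4 + 7/128)*(-I*√290/870) = 519*(-I*√290/870)/128 = -173*I*√290/37120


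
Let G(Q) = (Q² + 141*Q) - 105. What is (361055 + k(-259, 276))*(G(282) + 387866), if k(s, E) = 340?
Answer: 183244250565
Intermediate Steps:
G(Q) = -105 + Q² + 141*Q
(361055 + k(-259, 276))*(G(282) + 387866) = (361055 + 340)*((-105 + 282² + 141*282) + 387866) = 361395*((-105 + 79524 + 39762) + 387866) = 361395*(119181 + 387866) = 361395*507047 = 183244250565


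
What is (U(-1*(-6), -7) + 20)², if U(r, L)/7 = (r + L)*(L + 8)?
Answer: 169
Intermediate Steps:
U(r, L) = 7*(8 + L)*(L + r) (U(r, L) = 7*((r + L)*(L + 8)) = 7*((L + r)*(8 + L)) = 7*((8 + L)*(L + r)) = 7*(8 + L)*(L + r))
(U(-1*(-6), -7) + 20)² = ((7*(-7)² + 56*(-7) + 56*(-1*(-6)) + 7*(-7)*(-1*(-6))) + 20)² = ((7*49 - 392 + 56*6 + 7*(-7)*6) + 20)² = ((343 - 392 + 336 - 294) + 20)² = (-7 + 20)² = 13² = 169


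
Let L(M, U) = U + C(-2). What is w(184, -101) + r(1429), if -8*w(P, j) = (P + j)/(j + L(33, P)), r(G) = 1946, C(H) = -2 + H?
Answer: 1229789/632 ≈ 1945.9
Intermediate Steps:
L(M, U) = -4 + U (L(M, U) = U + (-2 - 2) = U - 4 = -4 + U)
w(P, j) = -(P + j)/(8*(-4 + P + j)) (w(P, j) = -(P + j)/(8*(j + (-4 + P))) = -(P + j)/(8*(-4 + P + j)))
w(184, -101) + r(1429) = (-1*184 - 1*(-101))/(8*(-4 + 184 - 101)) + 1946 = (⅛)*(-184 + 101)/79 + 1946 = (⅛)*(1/79)*(-83) + 1946 = -83/632 + 1946 = 1229789/632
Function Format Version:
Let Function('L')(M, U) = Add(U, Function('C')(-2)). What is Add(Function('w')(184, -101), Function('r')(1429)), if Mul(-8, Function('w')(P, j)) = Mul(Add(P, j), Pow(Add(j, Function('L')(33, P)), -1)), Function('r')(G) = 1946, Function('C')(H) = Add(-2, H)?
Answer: Rational(1229789, 632) ≈ 1945.9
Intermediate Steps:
Function('L')(M, U) = Add(-4, U) (Function('L')(M, U) = Add(U, Add(-2, -2)) = Add(U, -4) = Add(-4, U))
Function('w')(P, j) = Mul(Rational(-1, 8), Pow(Add(-4, P, j), -1), Add(P, j)) (Function('w')(P, j) = Mul(Rational(-1, 8), Mul(Add(P, j), Pow(Add(j, Add(-4, P)), -1))) = Mul(Rational(-1, 8), Mul(Add(P, j), Pow(Add(-4, P, j), -1))) = Mul(Rational(-1, 8), Mul(Pow(Add(-4, P, j), -1), Add(P, j))) = Mul(Rational(-1, 8), Pow(Add(-4, P, j), -1), Add(P, j)))
Add(Function('w')(184, -101), Function('r')(1429)) = Add(Mul(Rational(1, 8), Pow(Add(-4, 184, -101), -1), Add(Mul(-1, 184), Mul(-1, -101))), 1946) = Add(Mul(Rational(1, 8), Pow(79, -1), Add(-184, 101)), 1946) = Add(Mul(Rational(1, 8), Rational(1, 79), -83), 1946) = Add(Rational(-83, 632), 1946) = Rational(1229789, 632)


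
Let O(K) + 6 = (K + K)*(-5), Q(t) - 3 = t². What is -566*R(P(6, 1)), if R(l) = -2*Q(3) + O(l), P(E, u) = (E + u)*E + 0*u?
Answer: 254700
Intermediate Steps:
Q(t) = 3 + t²
O(K) = -6 - 10*K (O(K) = -6 + (K + K)*(-5) = -6 + (2*K)*(-5) = -6 - 10*K)
P(E, u) = E*(E + u) (P(E, u) = E*(E + u) + 0 = E*(E + u))
R(l) = -30 - 10*l (R(l) = -2*(3 + 3²) + (-6 - 10*l) = -2*(3 + 9) + (-6 - 10*l) = -2*12 + (-6 - 10*l) = -24 + (-6 - 10*l) = -30 - 10*l)
-566*R(P(6, 1)) = -566*(-30 - 60*(6 + 1)) = -566*(-30 - 60*7) = -566*(-30 - 10*42) = -566*(-30 - 420) = -566*(-450) = 254700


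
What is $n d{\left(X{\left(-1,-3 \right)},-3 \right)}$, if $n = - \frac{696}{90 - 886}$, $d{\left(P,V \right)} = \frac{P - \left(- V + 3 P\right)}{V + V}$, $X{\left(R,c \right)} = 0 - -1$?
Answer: $\frac{145}{199} \approx 0.72864$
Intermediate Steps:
$X{\left(R,c \right)} = 1$ ($X{\left(R,c \right)} = 0 + 1 = 1$)
$d{\left(P,V \right)} = \frac{V - 2 P}{2 V}$ ($d{\left(P,V \right)} = \frac{P - \left(- V + 3 P\right)}{2 V} = \left(V - 2 P\right) \frac{1}{2 V} = \frac{V - 2 P}{2 V}$)
$n = \frac{174}{199}$ ($n = - \frac{696}{-796} = \left(-696\right) \left(- \frac{1}{796}\right) = \frac{174}{199} \approx 0.87437$)
$n d{\left(X{\left(-1,-3 \right)},-3 \right)} = \frac{174 \frac{\frac{1}{2} \left(-3\right) - 1}{-3}}{199} = \frac{174 \left(- \frac{- \frac{3}{2} - 1}{3}\right)}{199} = \frac{174 \left(\left(- \frac{1}{3}\right) \left(- \frac{5}{2}\right)\right)}{199} = \frac{174}{199} \cdot \frac{5}{6} = \frac{145}{199}$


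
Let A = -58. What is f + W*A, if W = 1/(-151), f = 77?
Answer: 11685/151 ≈ 77.384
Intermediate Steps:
W = -1/151 ≈ -0.0066225
f + W*A = 77 - 1/151*(-58) = 77 + 58/151 = 11685/151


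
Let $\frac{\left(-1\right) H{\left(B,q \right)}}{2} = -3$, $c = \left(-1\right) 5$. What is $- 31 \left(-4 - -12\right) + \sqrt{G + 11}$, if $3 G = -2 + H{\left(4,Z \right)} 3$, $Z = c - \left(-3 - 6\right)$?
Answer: $-248 + \frac{7 \sqrt{3}}{3} \approx -243.96$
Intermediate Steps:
$c = -5$
$Z = 4$ ($Z = -5 - \left(-3 - 6\right) = -5 - -9 = -5 + 9 = 4$)
$H{\left(B,q \right)} = 6$ ($H{\left(B,q \right)} = \left(-2\right) \left(-3\right) = 6$)
$G = \frac{16}{3}$ ($G = \frac{-2 + 6 \cdot 3}{3} = \frac{-2 + 18}{3} = \frac{1}{3} \cdot 16 = \frac{16}{3} \approx 5.3333$)
$- 31 \left(-4 - -12\right) + \sqrt{G + 11} = - 31 \left(-4 - -12\right) + \sqrt{\frac{16}{3} + 11} = - 31 \left(-4 + 12\right) + \sqrt{\frac{49}{3}} = \left(-31\right) 8 + \frac{7 \sqrt{3}}{3} = -248 + \frac{7 \sqrt{3}}{3}$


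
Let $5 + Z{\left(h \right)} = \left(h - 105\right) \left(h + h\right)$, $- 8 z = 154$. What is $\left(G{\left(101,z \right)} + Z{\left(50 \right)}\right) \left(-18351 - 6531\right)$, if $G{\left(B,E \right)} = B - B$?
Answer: $136975410$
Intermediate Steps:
$z = - \frac{77}{4}$ ($z = \left(- \frac{1}{8}\right) 154 = - \frac{77}{4} \approx -19.25$)
$Z{\left(h \right)} = -5 + 2 h \left(-105 + h\right)$ ($Z{\left(h \right)} = -5 + \left(h - 105\right) \left(h + h\right) = -5 + \left(-105 + h\right) 2 h = -5 + 2 h \left(-105 + h\right)$)
$G{\left(B,E \right)} = 0$
$\left(G{\left(101,z \right)} + Z{\left(50 \right)}\right) \left(-18351 - 6531\right) = \left(0 - \left(10505 - 5000\right)\right) \left(-18351 - 6531\right) = \left(0 - 5505\right) \left(-24882\right) = \left(-5505\right) \left(-24882\right) = 136975410$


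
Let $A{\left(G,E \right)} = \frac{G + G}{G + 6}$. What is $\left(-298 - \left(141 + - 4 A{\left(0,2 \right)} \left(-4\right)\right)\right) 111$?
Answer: $-48729$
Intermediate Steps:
$A{\left(G,E \right)} = \frac{2 G}{6 + G}$
$\left(-298 - \left(141 + - 4 A{\left(0,2 \right)} \left(-4\right)\right)\right) 111 = \left(-298 - \left(141 + - 4 \cdot 2 \cdot 0 \frac{1}{6 + 0} \left(-4\right)\right)\right) 111 = \left(-298 - \left(141 + - 4 \cdot 2 \cdot 0 \cdot \frac{1}{6} \left(-4\right)\right)\right) 111 = \left(-298 - \left(141 + \left(-4\right) 0 \left(-4\right)\right)\right) 111 = \left(-298 - \left(141 + 0 \left(-4\right)\right)\right) 111 = \left(-298 - 141\right) 111 = \left(-439\right) 111 = -48729$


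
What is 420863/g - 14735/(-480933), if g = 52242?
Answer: 67725563683/8374967262 ≈ 8.0867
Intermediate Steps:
420863/g - 14735/(-480933) = 420863/52242 - 14735/(-480933) = 420863*(1/52242) - 14735*(-1/480933) = 420863/52242 + 14735/480933 = 67725563683/8374967262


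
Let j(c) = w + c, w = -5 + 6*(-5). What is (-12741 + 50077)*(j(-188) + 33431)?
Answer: 1239853888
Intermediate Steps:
w = -35 (w = -5 - 30 = -35)
j(c) = -35 + c
(-12741 + 50077)*(j(-188) + 33431) = (-12741 + 50077)*((-35 - 188) + 33431) = 37336*(-223 + 33431) = 37336*33208 = 1239853888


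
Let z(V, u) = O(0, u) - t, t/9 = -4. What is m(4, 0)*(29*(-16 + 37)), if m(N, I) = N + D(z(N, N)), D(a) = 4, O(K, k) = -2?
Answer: 4872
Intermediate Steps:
t = -36 (t = 9*(-4) = -36)
z(V, u) = 34 (z(V, u) = -2 - 1*(-36) = -2 + 36 = 34)
m(N, I) = 4 + N (m(N, I) = N + 4 = 4 + N)
m(4, 0)*(29*(-16 + 37)) = (4 + 4)*(29*(-16 + 37)) = 8*(29*21) = 8*609 = 4872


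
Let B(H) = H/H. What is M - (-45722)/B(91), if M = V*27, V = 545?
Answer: 60437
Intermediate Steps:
B(H) = 1
M = 14715 (M = 545*27 = 14715)
M - (-45722)/B(91) = 14715 - (-45722)/1 = 14715 - (-45722) = 14715 - 1*(-45722) = 14715 + 45722 = 60437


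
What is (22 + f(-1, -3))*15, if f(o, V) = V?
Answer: 285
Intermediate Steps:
(22 + f(-1, -3))*15 = (22 - 3)*15 = 19*15 = 285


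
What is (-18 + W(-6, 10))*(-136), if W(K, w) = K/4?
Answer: 2652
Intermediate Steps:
W(K, w) = K/4 (W(K, w) = K*(1/4) = K/4)
(-18 + W(-6, 10))*(-136) = (-18 + (1/4)*(-6))*(-136) = (-18 - 3/2)*(-136) = -39/2*(-136) = 2652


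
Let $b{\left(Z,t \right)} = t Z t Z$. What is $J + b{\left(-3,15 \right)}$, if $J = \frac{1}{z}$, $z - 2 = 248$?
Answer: $\frac{506251}{250} \approx 2025.0$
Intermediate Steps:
$z = 250$ ($z = 2 + 248 = 250$)
$b{\left(Z,t \right)} = Z^{2} t^{2}$ ($b{\left(Z,t \right)} = Z t t Z = Z t^{2} Z = Z^{2} t^{2}$)
$J = \frac{1}{250} \approx 0.004$
$J + b{\left(-3,15 \right)} = \frac{1}{250} + \left(-3\right)^{2} \cdot 15^{2} = \frac{1}{250} + 9 \cdot 225 = \frac{1}{250} + 2025 = \frac{506251}{250}$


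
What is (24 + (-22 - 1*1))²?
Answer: 1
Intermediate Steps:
(24 + (-22 - 1*1))² = (24 + (-22 - 1))² = (24 - 23)² = 1² = 1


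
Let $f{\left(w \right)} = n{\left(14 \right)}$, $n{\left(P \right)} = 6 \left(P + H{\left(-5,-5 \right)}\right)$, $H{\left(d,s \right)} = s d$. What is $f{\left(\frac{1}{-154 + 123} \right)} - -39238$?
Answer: $39472$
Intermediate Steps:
$H{\left(d,s \right)} = d s$
$n{\left(P \right)} = 150 + 6 P$ ($n{\left(P \right)} = 6 \left(P - -25\right) = 6 \left(P + 25\right) = 6 \left(25 + P\right) = 150 + 6 P$)
$f{\left(w \right)} = 234$ ($f{\left(w \right)} = 150 + 6 \cdot 14 = 150 + 84 = 234$)
$f{\left(\frac{1}{-154 + 123} \right)} - -39238 = 234 - -39238 = 234 + 39238 = 39472$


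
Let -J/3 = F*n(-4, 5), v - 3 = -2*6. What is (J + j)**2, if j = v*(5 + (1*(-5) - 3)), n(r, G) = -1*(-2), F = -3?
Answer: 2025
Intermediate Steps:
v = -9 (v = 3 - 2*6 = 3 - 12 = -9)
n(r, G) = 2
J = 18 (J = -(-9)*2 = -3*(-6) = 18)
j = 27 (j = -9*(5 + (1*(-5) - 3)) = -9*(5 + (-5 - 3)) = -9*(5 - 8) = -9*(-3) = 27)
(J + j)**2 = (18 + 27)**2 = 45**2 = 2025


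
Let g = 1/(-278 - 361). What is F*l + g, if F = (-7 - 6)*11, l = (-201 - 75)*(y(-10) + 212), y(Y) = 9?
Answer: 5573631491/639 ≈ 8.7224e+6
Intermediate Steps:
l = -60996 (l = (-201 - 75)*(9 + 212) = -276*221 = -60996)
g = -1/639 (g = 1/(-639) = -1/639 ≈ -0.0015649)
F = -143 (F = -13*11 = -143)
F*l + g = -143*(-60996) - 1/639 = 8722428 - 1/639 = 5573631491/639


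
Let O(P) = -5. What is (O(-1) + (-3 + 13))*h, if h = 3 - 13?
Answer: -50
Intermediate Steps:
h = -10
(O(-1) + (-3 + 13))*h = (-5 + (-3 + 13))*(-10) = (-5 + 10)*(-10) = 5*(-10) = -50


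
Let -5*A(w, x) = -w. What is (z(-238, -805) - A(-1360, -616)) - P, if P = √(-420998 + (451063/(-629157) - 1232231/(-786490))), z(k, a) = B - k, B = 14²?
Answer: 706 - I*√103082188896761321283490704990/494825688930 ≈ 706.0 - 648.84*I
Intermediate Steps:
B = 196
z(k, a) = 196 - k
A(w, x) = w/5 (A(w, x) = -(-1)*w/5 = w/5)
P = I*√103082188896761321283490704990/494825688930 (P = √(-420998 + (451063*(-1/629157) - 1232231*(-1/786490))) = √(-420998 + (-451063/629157 + 1232231/786490)) = √(-420998 + 420510220397/494825688930) = √(-208320204877931743/494825688930) = I*√103082188896761321283490704990/494825688930 ≈ 648.84*I)
(z(-238, -805) - A(-1360, -616)) - P = ((196 - 1*(-238)) - (-1360)/5) - I*√103082188896761321283490704990/494825688930 = ((196 + 238) - 1*(-272)) - I*√103082188896761321283490704990/494825688930 = (434 + 272) - I*√103082188896761321283490704990/494825688930 = 706 - I*√103082188896761321283490704990/494825688930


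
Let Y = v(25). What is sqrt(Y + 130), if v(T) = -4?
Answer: 3*sqrt(14) ≈ 11.225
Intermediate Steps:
Y = -4
sqrt(Y + 130) = sqrt(-4 + 130) = sqrt(126) = 3*sqrt(14)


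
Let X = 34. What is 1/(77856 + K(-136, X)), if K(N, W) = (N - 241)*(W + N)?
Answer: 1/116310 ≈ 8.5977e-6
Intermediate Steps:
K(N, W) = (-241 + N)*(N + W)
1/(77856 + K(-136, X)) = 1/(77856 + ((-136)**2 - 241*(-136) - 241*34 - 136*34)) = 1/(77856 + (18496 + 32776 - 8194 - 4624)) = 1/(77856 + 38454) = 1/116310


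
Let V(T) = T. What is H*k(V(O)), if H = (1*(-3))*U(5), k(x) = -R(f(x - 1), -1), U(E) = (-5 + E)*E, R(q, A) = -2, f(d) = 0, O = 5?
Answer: 0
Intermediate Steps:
U(E) = E*(-5 + E)
k(x) = 2 (k(x) = -1*(-2) = 2)
H = 0 (H = (1*(-3))*(5*(-5 + 5)) = -15*0 = -3*0 = 0)
H*k(V(O)) = 0*2 = 0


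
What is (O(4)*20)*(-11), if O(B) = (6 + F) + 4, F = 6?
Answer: -3520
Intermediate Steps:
O(B) = 16 (O(B) = (6 + 6) + 4 = 12 + 4 = 16)
(O(4)*20)*(-11) = (16*20)*(-11) = 320*(-11) = -3520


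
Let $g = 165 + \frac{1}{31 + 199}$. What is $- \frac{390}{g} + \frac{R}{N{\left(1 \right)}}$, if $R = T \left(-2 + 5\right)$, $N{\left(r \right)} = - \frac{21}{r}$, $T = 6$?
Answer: $- \frac{855606}{265657} \approx -3.2207$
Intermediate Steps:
$g = \frac{37951}{230}$ ($g = 165 + \frac{1}{230} = \frac{37951}{230} \approx 165.0$)
$R = 18$ ($R = 6 \left(-2 + 5\right) = 6 \cdot 3 = 18$)
$- \frac{390}{g} + \frac{R}{N{\left(1 \right)}} = - \frac{390}{\frac{37951}{230}} + \frac{18}{\left(-21\right) 1^{-1}} = \left(-390\right) \frac{230}{37951} + \frac{18}{\left(-21\right) 1} = - \frac{89700}{37951} + \frac{18}{-21} = - \frac{89700}{37951} + 18 \left(- \frac{1}{21}\right) = - \frac{89700}{37951} - \frac{6}{7} = - \frac{855606}{265657}$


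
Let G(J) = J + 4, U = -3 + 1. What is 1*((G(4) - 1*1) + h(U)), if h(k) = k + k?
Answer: 3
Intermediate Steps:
U = -2
G(J) = 4 + J
h(k) = 2*k
1*((G(4) - 1*1) + h(U)) = 1*(((4 + 4) - 1*1) + 2*(-2)) = 1*((8 - 1) - 4) = 1*(7 - 4) = 1*3 = 3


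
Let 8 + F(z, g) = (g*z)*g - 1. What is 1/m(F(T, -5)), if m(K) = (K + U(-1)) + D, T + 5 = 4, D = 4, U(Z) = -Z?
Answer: -1/29 ≈ -0.034483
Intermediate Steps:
T = -1 (T = -5 + 4 = -1)
F(z, g) = -9 + z*g² (F(z, g) = -8 + ((g*z)*g - 1) = -8 + (z*g² - 1) = -8 + (-1 + z*g²) = -9 + z*g²)
m(K) = 5 + K (m(K) = (K - 1*(-1)) + 4 = (K + 1) + 4 = (1 + K) + 4 = 5 + K)
1/m(F(T, -5)) = 1/(5 + (-9 - 1*(-5)²)) = 1/(5 + (-9 - 1*25)) = 1/(5 + (-9 - 25)) = 1/(5 - 34) = 1/(-29) = -1/29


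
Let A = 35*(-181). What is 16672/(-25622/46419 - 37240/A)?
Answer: 70037729904/22376117 ≈ 3130.0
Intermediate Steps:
A = -6335
16672/(-25622/46419 - 37240/A) = 16672/(-25622/46419 - 37240/(-6335)) = 16672/(-25622*1/46419 - 37240*(-1/6335)) = 16672/(-25622/46419 + 1064/181) = 16672/(44752234/8401839) = 16672*(8401839/44752234) = 70037729904/22376117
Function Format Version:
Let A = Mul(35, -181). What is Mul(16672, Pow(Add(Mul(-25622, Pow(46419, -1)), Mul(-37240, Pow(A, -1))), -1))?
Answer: Rational(70037729904, 22376117) ≈ 3130.0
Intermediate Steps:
A = -6335
Mul(16672, Pow(Add(Mul(-25622, Pow(46419, -1)), Mul(-37240, Pow(A, -1))), -1)) = Mul(16672, Pow(Add(Mul(-25622, Pow(46419, -1)), Mul(-37240, Pow(-6335, -1))), -1)) = Mul(16672, Pow(Add(Mul(-25622, Rational(1, 46419)), Mul(-37240, Rational(-1, 6335))), -1)) = Mul(16672, Pow(Add(Rational(-25622, 46419), Rational(1064, 181)), -1)) = Mul(16672, Pow(Rational(44752234, 8401839), -1)) = Mul(16672, Rational(8401839, 44752234)) = Rational(70037729904, 22376117)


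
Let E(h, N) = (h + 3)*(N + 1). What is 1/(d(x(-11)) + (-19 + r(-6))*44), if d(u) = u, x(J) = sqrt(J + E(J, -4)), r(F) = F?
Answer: -1100/1209987 - sqrt(13)/1209987 ≈ -0.00091208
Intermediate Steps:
E(h, N) = (1 + N)*(3 + h) (E(h, N) = (3 + h)*(1 + N) = (1 + N)*(3 + h))
x(J) = sqrt(-9 - 2*J) (x(J) = sqrt(J + (3 + J + 3*(-4) - 4*J)) = sqrt(J + (3 + J - 12 - 4*J)) = sqrt(J + (-9 - 3*J)) = sqrt(-9 - 2*J))
1/(d(x(-11)) + (-19 + r(-6))*44) = 1/(sqrt(-9 - 2*(-11)) + (-19 - 6)*44) = 1/(sqrt(-9 + 22) - 25*44) = 1/(sqrt(13) - 1100) = 1/(-1100 + sqrt(13))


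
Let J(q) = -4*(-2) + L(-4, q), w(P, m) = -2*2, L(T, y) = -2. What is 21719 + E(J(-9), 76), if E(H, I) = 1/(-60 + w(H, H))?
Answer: 1390015/64 ≈ 21719.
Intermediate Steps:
w(P, m) = -4
J(q) = 6 (J(q) = -4*(-2) - 2 = 8 - 2 = 6)
E(H, I) = -1/64 (E(H, I) = 1/(-60 - 4) = 1/(-64) = -1/64)
21719 + E(J(-9), 76) = 21719 - 1/64 = 1390015/64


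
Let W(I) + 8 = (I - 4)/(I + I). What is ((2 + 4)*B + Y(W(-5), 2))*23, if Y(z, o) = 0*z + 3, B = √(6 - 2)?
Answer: 345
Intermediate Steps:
B = 2 (B = √4 = 2)
W(I) = -8 + (-4 + I)/(2*I) (W(I) = -8 + (I - 4)/(I + I) = -8 + (-4 + I)/((2*I)) = -8 + (-4 + I)*(1/(2*I)) = -8 + (-4 + I)/(2*I))
Y(z, o) = 3 (Y(z, o) = 0 + 3 = 3)
((2 + 4)*B + Y(W(-5), 2))*23 = ((2 + 4)*2 + 3)*23 = (6*2 + 3)*23 = (12 + 3)*23 = 15*23 = 345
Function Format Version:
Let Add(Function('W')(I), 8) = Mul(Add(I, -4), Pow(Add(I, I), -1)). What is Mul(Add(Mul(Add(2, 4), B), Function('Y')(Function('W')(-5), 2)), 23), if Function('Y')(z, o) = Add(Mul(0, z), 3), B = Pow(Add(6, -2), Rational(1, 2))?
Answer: 345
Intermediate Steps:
B = 2 (B = Pow(4, Rational(1, 2)) = 2)
Function('W')(I) = Add(-8, Mul(Rational(1, 2), Pow(I, -1), Add(-4, I))) (Function('W')(I) = Add(-8, Mul(Add(I, -4), Pow(Add(I, I), -1))) = Add(-8, Mul(Add(-4, I), Pow(Mul(2, I), -1))) = Add(-8, Mul(Add(-4, I), Mul(Rational(1, 2), Pow(I, -1)))) = Add(-8, Mul(Rational(1, 2), Pow(I, -1), Add(-4, I))))
Function('Y')(z, o) = 3 (Function('Y')(z, o) = Add(0, 3) = 3)
Mul(Add(Mul(Add(2, 4), B), Function('Y')(Function('W')(-5), 2)), 23) = Mul(Add(Mul(Add(2, 4), 2), 3), 23) = Mul(Add(Mul(6, 2), 3), 23) = Mul(Add(12, 3), 23) = Mul(15, 23) = 345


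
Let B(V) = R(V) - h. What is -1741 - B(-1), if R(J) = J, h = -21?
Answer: -1761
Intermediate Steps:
B(V) = 21 + V (B(V) = V - 1*(-21) = V + 21 = 21 + V)
-1741 - B(-1) = -1741 - (21 - 1) = -1741 - 1*20 = -1741 - 20 = -1761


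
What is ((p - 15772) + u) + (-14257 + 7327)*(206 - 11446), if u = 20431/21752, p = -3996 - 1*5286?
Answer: 1693787932223/21752 ≈ 7.7868e+7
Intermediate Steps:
p = -9282 (p = -3996 - 5286 = -9282)
u = 20431/21752 (u = 20431*(1/21752) = 20431/21752 ≈ 0.93927)
((p - 15772) + u) + (-14257 + 7327)*(206 - 11446) = ((-9282 - 15772) + 20431/21752) + (-14257 + 7327)*(206 - 11446) = (-25054 + 20431/21752) - 6930*(-11240) = -544954177/21752 + 77893200 = 1693787932223/21752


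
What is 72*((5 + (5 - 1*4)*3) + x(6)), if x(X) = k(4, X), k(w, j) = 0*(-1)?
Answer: 576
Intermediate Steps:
k(w, j) = 0
x(X) = 0
72*((5 + (5 - 1*4)*3) + x(6)) = 72*((5 + (5 - 1*4)*3) + 0) = 72*((5 + (5 - 4)*3) + 0) = 72*((5 + 1*3) + 0) = 72*((5 + 3) + 0) = 72*(8 + 0) = 72*8 = 576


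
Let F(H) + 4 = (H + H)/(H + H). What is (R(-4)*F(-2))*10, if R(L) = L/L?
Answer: -30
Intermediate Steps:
F(H) = -3 (F(H) = -4 + (H + H)/(H + H) = -4 + (2*H)/((2*H)) = -4 + (2*H)*(1/(2*H)) = -4 + 1 = -3)
R(L) = 1
(R(-4)*F(-2))*10 = (1*(-3))*10 = -3*10 = -30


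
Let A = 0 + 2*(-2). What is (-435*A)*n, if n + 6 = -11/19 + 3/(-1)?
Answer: -316680/19 ≈ -16667.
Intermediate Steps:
A = -4 (A = 0 - 4 = -4)
n = -182/19 (n = -6 + (-11/19 + 3/(-1)) = -6 + (-11*1/19 + 3*(-1)) = -6 + (-11/19 - 3) = -6 - 68/19 = -182/19 ≈ -9.5789)
(-435*A)*n = -435*(-4)*(-182/19) = -29*(-60)*(-182/19) = 1740*(-182/19) = -316680/19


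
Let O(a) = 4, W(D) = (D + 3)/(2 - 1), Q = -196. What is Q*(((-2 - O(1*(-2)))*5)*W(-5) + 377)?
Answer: -85652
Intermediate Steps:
W(D) = 3 + D (W(D) = (3 + D)/1 = (3 + D)*1 = 3 + D)
Q*(((-2 - O(1*(-2)))*5)*W(-5) + 377) = -196*(((-2 - 1*4)*5)*(3 - 5) + 377) = -196*(((-2 - 4)*5)*(-2) + 377) = -196*(-6*5*(-2) + 377) = -196*(-30*(-2) + 377) = -196*(60 + 377) = -196*437 = -85652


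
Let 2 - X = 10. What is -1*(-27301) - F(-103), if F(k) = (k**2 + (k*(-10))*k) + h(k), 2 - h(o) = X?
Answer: 122772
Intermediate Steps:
X = -8 (X = 2 - 1*10 = 2 - 10 = -8)
h(o) = 10 (h(o) = 2 - 1*(-8) = 2 + 8 = 10)
F(k) = 10 - 9*k**2 (F(k) = (k**2 + (k*(-10))*k) + 10 = (k**2 + (-10*k)*k) + 10 = (k**2 - 10*k**2) + 10 = -9*k**2 + 10 = 10 - 9*k**2)
-1*(-27301) - F(-103) = -1*(-27301) - (10 - 9*(-103)**2) = 27301 - (10 - 9*10609) = 27301 - (10 - 95481) = 27301 - 1*(-95471) = 27301 + 95471 = 122772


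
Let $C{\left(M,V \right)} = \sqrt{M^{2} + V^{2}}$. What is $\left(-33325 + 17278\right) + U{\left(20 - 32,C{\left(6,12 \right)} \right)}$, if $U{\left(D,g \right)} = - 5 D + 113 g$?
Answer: $-15987 + 678 \sqrt{5} \approx -14471.0$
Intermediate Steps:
$\left(-33325 + 17278\right) + U{\left(20 - 32,C{\left(6,12 \right)} \right)} = \left(-33325 + 17278\right) - \left(- 113 \sqrt{6^{2} + 12^{2}} + 5 \left(20 - 32\right)\right) = -16047 - \left(- 113 \sqrt{36 + 144} + 5 \left(20 - 32\right)\right) = -16047 - \left(-60 - 113 \sqrt{180}\right) = -16047 + \left(60 + 113 \cdot 6 \sqrt{5}\right) = -16047 + \left(60 + 678 \sqrt{5}\right) = -15987 + 678 \sqrt{5}$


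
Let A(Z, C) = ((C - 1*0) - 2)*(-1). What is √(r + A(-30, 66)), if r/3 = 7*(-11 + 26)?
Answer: √251 ≈ 15.843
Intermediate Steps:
r = 315 (r = 3*(7*(-11 + 26)) = 3*(7*15) = 3*105 = 315)
A(Z, C) = 2 - C (A(Z, C) = ((C + 0) - 2)*(-1) = (C - 2)*(-1) = (-2 + C)*(-1) = 2 - C)
√(r + A(-30, 66)) = √(315 + (2 - 1*66)) = √(315 + (2 - 66)) = √(315 - 64) = √251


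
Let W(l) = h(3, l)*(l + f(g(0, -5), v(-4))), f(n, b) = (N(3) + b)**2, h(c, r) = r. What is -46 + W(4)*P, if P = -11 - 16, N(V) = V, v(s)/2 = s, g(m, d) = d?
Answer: -3178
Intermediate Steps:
v(s) = 2*s
f(n, b) = (3 + b)**2
P = -27
W(l) = l*(25 + l) (W(l) = l*(l + (3 + 2*(-4))**2) = l*(l + (3 - 8)**2) = l*(l + (-5)**2) = l*(l + 25) = l*(25 + l))
-46 + W(4)*P = -46 + (4*(25 + 4))*(-27) = -46 + (4*29)*(-27) = -46 + 116*(-27) = -46 - 3132 = -3178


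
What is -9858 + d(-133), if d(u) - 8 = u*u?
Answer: 7839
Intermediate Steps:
d(u) = 8 + u² (d(u) = 8 + u*u = 8 + u²)
-9858 + d(-133) = -9858 + (8 + (-133)²) = -9858 + (8 + 17689) = -9858 + 17697 = 7839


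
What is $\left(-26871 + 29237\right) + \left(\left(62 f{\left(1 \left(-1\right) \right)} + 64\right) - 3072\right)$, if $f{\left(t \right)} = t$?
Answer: $-704$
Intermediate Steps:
$\left(-26871 + 29237\right) + \left(\left(62 f{\left(1 \left(-1\right) \right)} + 64\right) - 3072\right) = \left(-26871 + 29237\right) - \left(3008 - 62 \left(-1\right)\right) = 2366 + \left(\left(62 \left(-1\right) + 64\right) - 3072\right) = 2366 + \left(\left(-62 + 64\right) - 3072\right) = 2366 + \left(2 - 3072\right) = 2366 - 3070 = -704$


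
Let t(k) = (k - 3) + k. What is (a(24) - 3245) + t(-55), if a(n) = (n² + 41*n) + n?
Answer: -1774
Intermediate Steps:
t(k) = -3 + 2*k (t(k) = (-3 + k) + k = -3 + 2*k)
a(n) = n² + 42*n
(a(24) - 3245) + t(-55) = (24*(42 + 24) - 3245) + (-3 + 2*(-55)) = (24*66 - 3245) + (-3 - 110) = (1584 - 3245) - 113 = -1661 - 113 = -1774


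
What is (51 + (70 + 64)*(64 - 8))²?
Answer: 57078025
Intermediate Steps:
(51 + (70 + 64)*(64 - 8))² = (51 + 134*56)² = (51 + 7504)² = 7555² = 57078025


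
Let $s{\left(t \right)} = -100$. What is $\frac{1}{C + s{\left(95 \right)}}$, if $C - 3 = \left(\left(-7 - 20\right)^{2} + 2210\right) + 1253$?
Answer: $\frac{1}{4095} \approx 0.0002442$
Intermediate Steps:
$C = 4195$ ($C = 3 + \left(\left(\left(-7 - 20\right)^{2} + 2210\right) + 1253\right) = 3 + \left(\left(\left(-27\right)^{2} + 2210\right) + 1253\right) = 3 + \left(\left(729 + 2210\right) + 1253\right) = 3 + \left(2939 + 1253\right) = 3 + 4192 = 4195$)
$\frac{1}{C + s{\left(95 \right)}} = \frac{1}{4195 - 100} = \frac{1}{4095}$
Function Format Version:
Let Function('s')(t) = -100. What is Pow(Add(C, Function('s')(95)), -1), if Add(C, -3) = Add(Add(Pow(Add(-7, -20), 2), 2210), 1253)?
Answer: Rational(1, 4095) ≈ 0.00024420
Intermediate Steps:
C = 4195 (C = Add(3, Add(Add(Pow(Add(-7, -20), 2), 2210), 1253)) = Add(3, Add(Add(Pow(-27, 2), 2210), 1253)) = Add(3, Add(Add(729, 2210), 1253)) = Add(3, Add(2939, 1253)) = Add(3, 4192) = 4195)
Pow(Add(C, Function('s')(95)), -1) = Pow(Add(4195, -100), -1) = Pow(4095, -1) = Rational(1, 4095)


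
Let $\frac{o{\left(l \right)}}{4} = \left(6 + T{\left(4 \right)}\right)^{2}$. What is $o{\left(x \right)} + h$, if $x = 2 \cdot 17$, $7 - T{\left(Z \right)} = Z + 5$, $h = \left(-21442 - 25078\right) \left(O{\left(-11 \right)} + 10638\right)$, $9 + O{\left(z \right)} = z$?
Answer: $-493949296$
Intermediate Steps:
$O{\left(z \right)} = -9 + z$
$h = -493949360$ ($h = \left(-21442 - 25078\right) \left(\left(-9 - 11\right) + 10638\right) = - 46520 \left(-20 + 10638\right) = \left(-46520\right) 10618 = -493949360$)
$T{\left(Z \right)} = 2 - Z$ ($T{\left(Z \right)} = 7 - \left(Z + 5\right) = 7 - \left(5 + Z\right) = 2 - Z$)
$x = 34$
$o{\left(l \right)} = 64$ ($o{\left(l \right)} = 4 \left(6 + \left(2 - 4\right)\right)^{2} = 4 \left(6 - 2\right)^{2} = 4 \cdot 4^{2} = 4 \cdot 16 = 64$)
$o{\left(x \right)} + h = 64 - 493949360 = -493949296$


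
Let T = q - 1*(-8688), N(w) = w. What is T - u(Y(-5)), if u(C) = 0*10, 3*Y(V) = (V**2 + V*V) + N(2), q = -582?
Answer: 8106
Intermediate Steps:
Y(V) = 2/3 + 2*V**2/3 (Y(V) = ((V**2 + V*V) + 2)/3 = ((V**2 + V**2) + 2)/3 = (2*V**2 + 2)/3 = (2 + 2*V**2)/3 = 2/3 + 2*V**2/3)
T = 8106 (T = -582 - 1*(-8688) = -582 + 8688 = 8106)
u(C) = 0
T - u(Y(-5)) = 8106 - 1*0 = 8106 + 0 = 8106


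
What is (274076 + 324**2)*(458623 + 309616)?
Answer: 291202529428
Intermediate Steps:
(274076 + 324**2)*(458623 + 309616) = (274076 + 104976)*768239 = 379052*768239 = 291202529428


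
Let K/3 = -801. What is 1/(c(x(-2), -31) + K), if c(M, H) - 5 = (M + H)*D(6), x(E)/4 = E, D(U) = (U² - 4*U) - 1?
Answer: -1/2827 ≈ -0.00035373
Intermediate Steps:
D(U) = -1 + U² - 4*U
x(E) = 4*E
c(M, H) = 5 + 11*H + 11*M (c(M, H) = 5 + (M + H)*(-1 + 6² - 4*6) = 5 + (H + M)*(-1 + 36 - 24) = 5 + (H + M)*11 = 5 + (11*H + 11*M) = 5 + 11*H + 11*M)
K = -2403 (K = 3*(-801) = -2403)
1/(c(x(-2), -31) + K) = 1/((5 + 11*(-31) + 11*(4*(-2))) - 2403) = 1/((5 - 341 + 11*(-8)) - 2403) = 1/((5 - 341 - 88) - 2403) = 1/(-424 - 2403) = 1/(-2827) = -1/2827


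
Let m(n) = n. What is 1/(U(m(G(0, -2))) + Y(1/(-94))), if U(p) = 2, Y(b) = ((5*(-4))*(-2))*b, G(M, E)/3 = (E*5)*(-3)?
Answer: 47/74 ≈ 0.63513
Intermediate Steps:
G(M, E) = -45*E (G(M, E) = 3*((E*5)*(-3)) = 3*((5*E)*(-3)) = 3*(-15*E) = -45*E)
Y(b) = 40*b (Y(b) = (-20*(-2))*b = 40*b)
1/(U(m(G(0, -2))) + Y(1/(-94))) = 1/(2 + 40/(-94)) = 1/(2 + 40*(-1/94)) = 1/(2 - 20/47) = 1/(74/47) = 47/74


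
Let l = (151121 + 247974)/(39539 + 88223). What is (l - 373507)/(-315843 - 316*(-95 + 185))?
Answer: 47719602239/43986284646 ≈ 1.0849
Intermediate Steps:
l = 399095/127762 ≈ 3.1237
(l - 373507)/(-315843 - 316*(-95 + 185)) = (399095/127762 - 373507)/(-315843 - 316*(-95 + 185)) = -47719602239/(127762*(-315843 - 316*90)) = -47719602239/(127762*(-315843 - 28440)) = -47719602239/127762/(-344283) = -47719602239/127762*(-1/344283) = 47719602239/43986284646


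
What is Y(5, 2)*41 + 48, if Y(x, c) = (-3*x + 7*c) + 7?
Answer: 294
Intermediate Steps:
Y(x, c) = 7 - 3*x + 7*c
Y(5, 2)*41 + 48 = (7 - 3*5 + 7*2)*41 + 48 = (7 - 15 + 14)*41 + 48 = 6*41 + 48 = 246 + 48 = 294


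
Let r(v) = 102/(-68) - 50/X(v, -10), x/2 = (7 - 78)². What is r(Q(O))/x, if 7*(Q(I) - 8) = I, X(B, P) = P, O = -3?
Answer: 7/20164 ≈ 0.00034715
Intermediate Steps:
Q(I) = 8 + I/7
x = 10082 (x = 2*(7 - 78)² = 2*(-71)² = 2*5041 = 10082)
r(v) = 7/2 (r(v) = 102/(-68) - 50/(-10) = 102*(-1/68) - 50*(-⅒) = -3/2 + 5 = 7/2)
r(Q(O))/x = (7/2)/10082 = (7/2)*(1/10082) = 7/20164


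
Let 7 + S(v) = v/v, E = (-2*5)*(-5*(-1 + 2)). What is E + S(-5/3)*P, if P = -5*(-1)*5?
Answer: -100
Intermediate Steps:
E = 50 (E = -(-50) = -10*(-5) = 50)
S(v) = -6 (S(v) = -7 + v/v = -7 + 1 = -6)
P = 25 (P = 5*5 = 25)
E + S(-5/3)*P = 50 - 6*25 = 50 - 150 = -100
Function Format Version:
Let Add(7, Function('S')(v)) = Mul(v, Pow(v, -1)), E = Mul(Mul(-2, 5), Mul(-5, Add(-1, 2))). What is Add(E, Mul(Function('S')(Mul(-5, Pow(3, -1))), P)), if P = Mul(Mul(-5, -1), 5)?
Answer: -100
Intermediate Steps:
E = 50 (E = Mul(-10, Mul(-5, 1)) = Mul(-10, -5) = 50)
Function('S')(v) = -6 (Function('S')(v) = Add(-7, Mul(v, Pow(v, -1))) = Add(-7, 1) = -6)
P = 25 (P = Mul(5, 5) = 25)
Add(E, Mul(Function('S')(Mul(-5, Pow(3, -1))), P)) = Add(50, Mul(-6, 25)) = Add(50, -150) = -100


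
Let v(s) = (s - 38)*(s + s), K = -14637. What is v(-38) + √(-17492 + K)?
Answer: 5776 + 19*I*√89 ≈ 5776.0 + 179.25*I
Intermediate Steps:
v(s) = 2*s*(-38 + s) (v(s) = (-38 + s)*(2*s) = 2*s*(-38 + s))
v(-38) + √(-17492 + K) = 2*(-38)*(-38 - 38) + √(-17492 - 14637) = 2*(-38)*(-76) + √(-32129) = 5776 + 19*I*√89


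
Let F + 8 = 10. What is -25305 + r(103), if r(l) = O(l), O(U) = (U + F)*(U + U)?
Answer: -3675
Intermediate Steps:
F = 2 (F = -8 + 10 = 2)
O(U) = 2*U*(2 + U) (O(U) = (U + 2)*(U + U) = (2 + U)*(2*U) = 2*U*(2 + U))
r(l) = 2*l*(2 + l)
-25305 + r(103) = -25305 + 2*103*(2 + 103) = -25305 + 2*103*105 = -25305 + 21630 = -3675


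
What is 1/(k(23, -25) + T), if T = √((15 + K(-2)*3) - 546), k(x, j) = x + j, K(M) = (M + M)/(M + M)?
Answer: -1/266 - I*√33/133 ≈ -0.0037594 - 0.043192*I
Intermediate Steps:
K(M) = 1 (K(M) = (2*M)/((2*M)) = (2*M)*(1/(2*M)) = 1)
k(x, j) = j + x
T = 4*I*√33 (T = √((15 + 1*3) - 546) = √((15 + 3) - 546) = √(18 - 546) = √(-528) = 4*I*√33 ≈ 22.978*I)
1/(k(23, -25) + T) = 1/((-25 + 23) + 4*I*√33) = 1/(-2 + 4*I*√33)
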